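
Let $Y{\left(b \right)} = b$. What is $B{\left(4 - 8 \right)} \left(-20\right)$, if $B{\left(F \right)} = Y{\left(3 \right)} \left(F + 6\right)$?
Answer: $-120$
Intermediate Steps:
$B{\left(F \right)} = 18 + 3 F$ ($B{\left(F \right)} = 3 \left(F + 6\right) = 3 \left(6 + F\right) = 18 + 3 F$)
$B{\left(4 - 8 \right)} \left(-20\right) = \left(18 + 3 \left(4 - 8\right)\right) \left(-20\right) = \left(18 + 3 \left(-4\right)\right) \left(-20\right) = \left(18 - 12\right) \left(-20\right) = 6 \left(-20\right) = -120$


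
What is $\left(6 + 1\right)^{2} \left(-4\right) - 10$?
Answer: $-206$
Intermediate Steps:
$\left(6 + 1\right)^{2} \left(-4\right) - 10 = 7^{2} \left(-4\right) - 10 = 49 \left(-4\right) - 10 = -196 - 10 = -206$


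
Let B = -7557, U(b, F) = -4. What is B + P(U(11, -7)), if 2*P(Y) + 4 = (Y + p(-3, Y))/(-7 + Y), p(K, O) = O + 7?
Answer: -166297/22 ≈ -7559.0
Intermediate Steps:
p(K, O) = 7 + O
P(Y) = -2 + (7 + 2*Y)/(2*(-7 + Y)) (P(Y) = -2 + ((Y + (7 + Y))/(-7 + Y))/2 = -2 + ((7 + 2*Y)/(-7 + Y))/2 = -2 + (7 + 2*Y)/(2*(-7 + Y)))
B + P(U(11, -7)) = -7557 + (35/2 - 1*(-4))/(-7 - 4) = -7557 + (35/2 + 4)/(-11) = -7557 - 1/11*43/2 = -7557 - 43/22 = -166297/22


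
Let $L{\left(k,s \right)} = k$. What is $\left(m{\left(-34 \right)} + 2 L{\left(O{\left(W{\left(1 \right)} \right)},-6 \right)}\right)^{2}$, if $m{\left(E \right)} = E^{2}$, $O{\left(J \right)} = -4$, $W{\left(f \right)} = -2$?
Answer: $1317904$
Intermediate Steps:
$\left(m{\left(-34 \right)} + 2 L{\left(O{\left(W{\left(1 \right)} \right)},-6 \right)}\right)^{2} = \left(\left(-34\right)^{2} + 2 \left(-4\right)\right)^{2} = \left(1156 - 8\right)^{2} = 1148^{2} = 1317904$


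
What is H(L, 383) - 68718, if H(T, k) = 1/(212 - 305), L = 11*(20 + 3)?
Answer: -6390775/93 ≈ -68718.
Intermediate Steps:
L = 253 (L = 11*23 = 253)
H(T, k) = -1/93 (H(T, k) = 1/(-93) = -1/93)
H(L, 383) - 68718 = -1/93 - 68718 = -6390775/93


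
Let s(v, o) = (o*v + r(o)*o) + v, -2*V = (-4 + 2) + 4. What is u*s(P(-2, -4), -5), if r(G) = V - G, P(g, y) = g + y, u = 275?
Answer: 1100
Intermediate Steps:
V = -1 (V = -((-4 + 2) + 4)/2 = -(-2 + 4)/2 = -½*2 = -1)
r(G) = -1 - G
s(v, o) = v + o*v + o*(-1 - o) (s(v, o) = (o*v + (-1 - o)*o) + v = (o*v + o*(-1 - o)) + v = v + o*v + o*(-1 - o))
u*s(P(-2, -4), -5) = 275*((-2 - 4) - 5*(-2 - 4) - 1*(-5)*(1 - 5)) = 275*(-6 - 5*(-6) - 1*(-5)*(-4)) = 275*(-6 + 30 - 20) = 275*4 = 1100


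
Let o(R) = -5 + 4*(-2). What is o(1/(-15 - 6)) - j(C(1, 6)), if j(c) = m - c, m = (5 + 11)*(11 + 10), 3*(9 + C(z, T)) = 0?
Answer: -358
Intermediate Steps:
C(z, T) = -9 (C(z, T) = -9 + (⅓)*0 = -9 + 0 = -9)
m = 336 (m = 16*21 = 336)
o(R) = -13 (o(R) = -5 - 8 = -13)
j(c) = 336 - c
o(1/(-15 - 6)) - j(C(1, 6)) = -13 - (336 - 1*(-9)) = -13 - (336 + 9) = -13 - 1*345 = -13 - 345 = -358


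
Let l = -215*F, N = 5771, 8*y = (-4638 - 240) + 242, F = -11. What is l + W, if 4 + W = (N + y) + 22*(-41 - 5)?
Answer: 13081/2 ≈ 6540.5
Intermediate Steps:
y = -1159/2 (y = ((-4638 - 240) + 242)/8 = (-4878 + 242)/8 = (⅛)*(-4636) = -1159/2 ≈ -579.50)
l = 2365 (l = -215*(-11) = 2365)
W = 8351/2 (W = -4 + ((5771 - 1159/2) + 22*(-41 - 5)) = -4 + (10383/2 + 22*(-46)) = -4 + (10383/2 - 1012) = -4 + 8359/2 = 8351/2 ≈ 4175.5)
l + W = 2365 + 8351/2 = 13081/2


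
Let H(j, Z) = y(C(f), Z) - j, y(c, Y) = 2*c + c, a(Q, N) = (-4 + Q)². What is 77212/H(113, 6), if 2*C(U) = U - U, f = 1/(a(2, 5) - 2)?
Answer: -77212/113 ≈ -683.29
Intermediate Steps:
f = ½ (f = 1/((-4 + 2)² - 2) = 1/((-2)² - 2) = 1/(4 - 2) = 1/2 = ½ ≈ 0.50000)
C(U) = 0 (C(U) = (U - U)/2 = (½)*0 = 0)
y(c, Y) = 3*c
H(j, Z) = -j (H(j, Z) = 3*0 - j = 0 - j = -j)
77212/H(113, 6) = 77212/((-1*113)) = 77212/(-113) = 77212*(-1/113) = -77212/113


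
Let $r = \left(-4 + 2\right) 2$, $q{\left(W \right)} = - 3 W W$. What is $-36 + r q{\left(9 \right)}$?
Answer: $936$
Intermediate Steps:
$q{\left(W \right)} = - 3 W^{2}$
$r = -4$ ($r = \left(-2\right) 2 = -4$)
$-36 + r q{\left(9 \right)} = -36 - 4 \left(- 3 \cdot 9^{2}\right) = -36 - 4 \left(\left(-3\right) 81\right) = -36 - -972 = -36 + 972 = 936$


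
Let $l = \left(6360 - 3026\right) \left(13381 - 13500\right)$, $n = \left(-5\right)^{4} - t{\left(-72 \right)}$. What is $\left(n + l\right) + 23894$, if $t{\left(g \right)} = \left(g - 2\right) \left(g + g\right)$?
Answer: $-382883$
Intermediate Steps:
$t{\left(g \right)} = 2 g \left(-2 + g\right)$ ($t{\left(g \right)} = \left(-2 + g\right) 2 g = 2 g \left(-2 + g\right)$)
$n = -10031$ ($n = \left(-5\right)^{4} - 2 \left(-72\right) \left(-2 - 72\right) = 625 - 2 \left(-72\right) \left(-74\right) = 625 - 10656 = -10031$)
$l = -396746$ ($l = 3334 \left(-119\right) = -396746$)
$\left(n + l\right) + 23894 = \left(-10031 - 396746\right) + 23894 = -406777 + 23894 = -382883$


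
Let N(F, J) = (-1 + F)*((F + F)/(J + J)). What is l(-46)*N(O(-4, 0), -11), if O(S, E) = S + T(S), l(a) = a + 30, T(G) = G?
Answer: 1152/11 ≈ 104.73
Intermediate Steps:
l(a) = 30 + a
O(S, E) = 2*S (O(S, E) = S + S = 2*S)
N(F, J) = F*(-1 + F)/J (N(F, J) = (-1 + F)*((2*F)/((2*J))) = (-1 + F)*((2*F)*(1/(2*J))) = (-1 + F)*(F/J) = F*(-1 + F)/J)
l(-46)*N(O(-4, 0), -11) = (30 - 46)*((2*(-4))*(-1 + 2*(-4))/(-11)) = -(-128)*(-1)*(-1 - 8)/11 = -(-128)*(-1)*(-9)/11 = -16*(-72/11) = 1152/11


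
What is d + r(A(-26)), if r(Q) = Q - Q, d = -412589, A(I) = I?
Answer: -412589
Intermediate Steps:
r(Q) = 0
d + r(A(-26)) = -412589 + 0 = -412589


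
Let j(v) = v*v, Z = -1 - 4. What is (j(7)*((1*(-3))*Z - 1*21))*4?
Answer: -1176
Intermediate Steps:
Z = -5
j(v) = v**2
(j(7)*((1*(-3))*Z - 1*21))*4 = (7**2*((1*(-3))*(-5) - 1*21))*4 = (49*(-3*(-5) - 21))*4 = (49*(15 - 21))*4 = (49*(-6))*4 = -294*4 = -1176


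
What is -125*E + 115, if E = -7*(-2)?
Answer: -1635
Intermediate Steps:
E = 14
-125*E + 115 = -125*14 + 115 = -1750 + 115 = -1635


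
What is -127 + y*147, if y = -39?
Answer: -5860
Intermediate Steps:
-127 + y*147 = -127 - 39*147 = -127 - 5733 = -5860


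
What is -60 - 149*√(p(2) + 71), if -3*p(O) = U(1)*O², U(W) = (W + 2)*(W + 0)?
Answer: -60 - 149*√67 ≈ -1279.6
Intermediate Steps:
U(W) = W*(2 + W) (U(W) = (2 + W)*W = W*(2 + W))
p(O) = -O² (p(O) = -1*(2 + 1)*O²/3 = -1*3*O²/3 = -O²)
-60 - 149*√(p(2) + 71) = -60 - 149*√(-1*2² + 71) = -60 - 149*√(-1*4 + 71) = -60 - 149*√(-4 + 71) = -60 - 149*√67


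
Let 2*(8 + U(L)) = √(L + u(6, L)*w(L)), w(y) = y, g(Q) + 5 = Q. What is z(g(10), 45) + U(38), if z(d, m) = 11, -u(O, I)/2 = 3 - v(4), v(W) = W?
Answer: 3 + √114/2 ≈ 8.3385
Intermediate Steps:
g(Q) = -5 + Q
u(O, I) = 2 (u(O, I) = -2*(3 - 1*4) = -2*(3 - 4) = -2*(-1) = 2)
U(L) = -8 + √3*√L/2 (U(L) = -8 + √(L + 2*L)/2 = -8 + √(3*L)/2 = -8 + (√3*√L)/2 = -8 + √3*√L/2)
z(g(10), 45) + U(38) = 11 + (-8 + √3*√38/2) = 11 + (-8 + √114/2) = 3 + √114/2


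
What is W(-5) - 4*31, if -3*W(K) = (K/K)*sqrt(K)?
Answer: -124 - I*sqrt(5)/3 ≈ -124.0 - 0.74536*I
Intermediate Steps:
W(K) = -sqrt(K)/3 (W(K) = -K/K*sqrt(K)/3 = -sqrt(K)/3)
W(-5) - 4*31 = -I*sqrt(5)/3 - 4*31 = -I*sqrt(5)/3 - 124 = -124 - I*sqrt(5)/3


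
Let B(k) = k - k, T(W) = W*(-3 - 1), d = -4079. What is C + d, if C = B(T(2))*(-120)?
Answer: -4079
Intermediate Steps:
T(W) = -4*W (T(W) = W*(-4) = -4*W)
B(k) = 0
C = 0 (C = 0*(-120) = 0)
C + d = 0 - 4079 = -4079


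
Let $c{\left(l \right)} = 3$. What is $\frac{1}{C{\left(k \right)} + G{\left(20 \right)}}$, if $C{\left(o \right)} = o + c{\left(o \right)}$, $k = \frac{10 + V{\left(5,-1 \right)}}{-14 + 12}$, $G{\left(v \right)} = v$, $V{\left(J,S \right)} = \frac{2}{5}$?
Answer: $\frac{5}{89} \approx 0.05618$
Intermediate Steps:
$V{\left(J,S \right)} = \frac{2}{5}$ ($V{\left(J,S \right)} = 2 \cdot \frac{1}{5} = \frac{2}{5}$)
$k = - \frac{26}{5}$ ($k = \frac{10 + \frac{2}{5}}{-14 + 12} = \frac{52}{5 \left(-2\right)} = \frac{52}{5} \left(- \frac{1}{2}\right) = - \frac{26}{5} \approx -5.2$)
$C{\left(o \right)} = 3 + o$ ($C{\left(o \right)} = o + 3 = 3 + o$)
$\frac{1}{C{\left(k \right)} + G{\left(20 \right)}} = \frac{1}{\left(3 - \frac{26}{5}\right) + 20} = \frac{1}{- \frac{11}{5} + 20} = \frac{1}{\frac{89}{5}} = \frac{5}{89}$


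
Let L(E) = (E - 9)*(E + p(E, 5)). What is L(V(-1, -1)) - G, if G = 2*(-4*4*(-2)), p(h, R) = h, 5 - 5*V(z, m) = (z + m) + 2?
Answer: -80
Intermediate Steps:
V(z, m) = ⅗ - m/5 - z/5 (V(z, m) = 1 - ((z + m) + 2)/5 = 1 - ((m + z) + 2)/5 = 1 - (2 + m + z)/5 = 1 + (-⅖ - m/5 - z/5) = ⅗ - m/5 - z/5)
L(E) = 2*E*(-9 + E) (L(E) = (E - 9)*(E + E) = (-9 + E)*(2*E) = 2*E*(-9 + E))
G = 64 (G = 2*(-16*(-2)) = 2*32 = 64)
L(V(-1, -1)) - G = 2*(⅗ - ⅕*(-1) - ⅕*(-1))*(-9 + (⅗ - ⅕*(-1) - ⅕*(-1))) - 1*64 = 2*(⅗ + ⅕ + ⅕)*(-9 + (⅗ + ⅕ + ⅕)) - 64 = 2*1*(-9 + 1) - 64 = 2*1*(-8) - 64 = -16 - 64 = -80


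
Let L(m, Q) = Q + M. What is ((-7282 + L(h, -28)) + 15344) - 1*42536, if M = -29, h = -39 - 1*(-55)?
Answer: -34531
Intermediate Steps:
h = 16 (h = -39 + 55 = 16)
L(m, Q) = -29 + Q (L(m, Q) = Q - 29 = -29 + Q)
((-7282 + L(h, -28)) + 15344) - 1*42536 = ((-7282 + (-29 - 28)) + 15344) - 1*42536 = ((-7282 - 57) + 15344) - 42536 = (-7339 + 15344) - 42536 = 8005 - 42536 = -34531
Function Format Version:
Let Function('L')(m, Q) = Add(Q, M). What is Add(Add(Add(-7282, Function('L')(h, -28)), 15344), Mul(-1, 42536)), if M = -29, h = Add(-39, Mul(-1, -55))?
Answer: -34531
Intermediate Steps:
h = 16 (h = Add(-39, 55) = 16)
Function('L')(m, Q) = Add(-29, Q) (Function('L')(m, Q) = Add(Q, -29) = Add(-29, Q))
Add(Add(Add(-7282, Function('L')(h, -28)), 15344), Mul(-1, 42536)) = Add(Add(Add(-7282, Add(-29, -28)), 15344), Mul(-1, 42536)) = Add(Add(Add(-7282, -57), 15344), -42536) = Add(Add(-7339, 15344), -42536) = Add(8005, -42536) = -34531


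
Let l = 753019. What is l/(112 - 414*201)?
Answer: -753019/83102 ≈ -9.0614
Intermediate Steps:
l/(112 - 414*201) = 753019/(112 - 414*201) = 753019/(112 - 83214) = 753019/(-83102) = 753019*(-1/83102) = -753019/83102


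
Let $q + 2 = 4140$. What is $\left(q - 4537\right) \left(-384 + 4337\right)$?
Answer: $-1577247$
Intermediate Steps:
$q = 4138$ ($q = -2 + 4140 = 4138$)
$\left(q - 4537\right) \left(-384 + 4337\right) = \left(4138 - 4537\right) \left(-384 + 4337\right) = \left(-399\right) 3953 = -1577247$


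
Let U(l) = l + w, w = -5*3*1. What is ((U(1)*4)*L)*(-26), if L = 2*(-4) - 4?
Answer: -17472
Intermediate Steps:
w = -15 (w = -15*1 = -15)
L = -12 (L = -8 - 4 = -12)
U(l) = -15 + l (U(l) = l - 15 = -15 + l)
((U(1)*4)*L)*(-26) = (((-15 + 1)*4)*(-12))*(-26) = (-14*4*(-12))*(-26) = -56*(-12)*(-26) = 672*(-26) = -17472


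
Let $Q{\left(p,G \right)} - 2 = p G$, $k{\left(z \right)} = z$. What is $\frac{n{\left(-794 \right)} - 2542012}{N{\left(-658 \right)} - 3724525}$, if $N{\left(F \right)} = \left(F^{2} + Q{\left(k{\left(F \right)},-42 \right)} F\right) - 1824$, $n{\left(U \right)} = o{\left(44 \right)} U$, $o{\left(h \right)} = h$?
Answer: $\frac{2576948}{21479189} \approx 0.11997$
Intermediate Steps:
$Q{\left(p,G \right)} = 2 + G p$ ($Q{\left(p,G \right)} = 2 + p G = 2 + G p$)
$n{\left(U \right)} = 44 U$
$N{\left(F \right)} = -1824 + F^{2} + F \left(2 - 42 F\right)$ ($N{\left(F \right)} = \left(F^{2} + \left(2 - 42 F\right) F\right) - 1824 = \left(F^{2} + F \left(2 - 42 F\right)\right) - 1824 = -1824 + F^{2} + F \left(2 - 42 F\right)$)
$\frac{n{\left(-794 \right)} - 2542012}{N{\left(-658 \right)} - 3724525} = \frac{44 \left(-794\right) - 2542012}{\left(-1824 - 41 \left(-658\right)^{2} + 2 \left(-658\right)\right) - 3724525} = \frac{-34936 - 2542012}{\left(-1824 - 17751524 - 1316\right) - 3724525} = - \frac{2576948}{\left(-1824 - 17751524 - 1316\right) - 3724525} = - \frac{2576948}{-17754664 - 3724525} = - \frac{2576948}{-21479189} = \left(-2576948\right) \left(- \frac{1}{21479189}\right) = \frac{2576948}{21479189}$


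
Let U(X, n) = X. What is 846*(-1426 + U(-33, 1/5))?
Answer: -1234314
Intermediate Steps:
846*(-1426 + U(-33, 1/5)) = 846*(-1426 - 33) = 846*(-1459) = -1234314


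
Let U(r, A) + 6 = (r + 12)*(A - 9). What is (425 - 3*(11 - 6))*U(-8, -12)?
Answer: -36900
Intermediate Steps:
U(r, A) = -6 + (-9 + A)*(12 + r) (U(r, A) = -6 + (r + 12)*(A - 9) = -6 + (12 + r)*(-9 + A) = -6 + (-9 + A)*(12 + r))
(425 - 3*(11 - 6))*U(-8, -12) = (425 - 3*(11 - 6))*(-114 - 9*(-8) + 12*(-12) - 12*(-8)) = (425 - 3*5)*(-114 + 72 - 144 + 96) = (425 - 15)*(-90) = 410*(-90) = -36900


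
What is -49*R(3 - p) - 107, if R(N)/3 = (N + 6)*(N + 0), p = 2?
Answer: -1136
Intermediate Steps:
R(N) = 3*N*(6 + N) (R(N) = 3*((N + 6)*(N + 0)) = 3*((6 + N)*N) = 3*(N*(6 + N)) = 3*N*(6 + N))
-49*R(3 - p) - 107 = -147*(3 - 1*2)*(6 + (3 - 1*2)) - 107 = -147*(3 - 2)*(6 + (3 - 2)) - 107 = -147*(6 + 1) - 107 = -147*7 - 107 = -49*21 - 107 = -1029 - 107 = -1136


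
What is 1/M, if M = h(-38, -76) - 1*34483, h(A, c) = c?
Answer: -1/34559 ≈ -2.8936e-5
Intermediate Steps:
M = -34559 (M = -76 - 1*34483 = -76 - 34483 = -34559)
1/M = 1/(-34559) = -1/34559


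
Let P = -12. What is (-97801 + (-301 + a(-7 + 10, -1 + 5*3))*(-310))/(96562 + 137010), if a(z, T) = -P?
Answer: -8211/233572 ≈ -0.035154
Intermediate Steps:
a(z, T) = 12 (a(z, T) = -1*(-12) = 12)
(-97801 + (-301 + a(-7 + 10, -1 + 5*3))*(-310))/(96562 + 137010) = (-97801 + (-301 + 12)*(-310))/(96562 + 137010) = (-97801 - 289*(-310))/233572 = (-97801 + 89590)*(1/233572) = -8211*1/233572 = -8211/233572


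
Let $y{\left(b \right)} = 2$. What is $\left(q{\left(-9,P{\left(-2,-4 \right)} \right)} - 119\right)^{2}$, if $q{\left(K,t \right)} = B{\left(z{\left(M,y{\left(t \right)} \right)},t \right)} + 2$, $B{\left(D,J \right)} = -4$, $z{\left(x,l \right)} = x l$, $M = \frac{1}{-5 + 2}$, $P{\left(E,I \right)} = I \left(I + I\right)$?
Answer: $14641$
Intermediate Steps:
$P{\left(E,I \right)} = 2 I^{2}$ ($P{\left(E,I \right)} = I 2 I = 2 I^{2}$)
$M = - \frac{1}{3}$ ($M = \frac{1}{-3} = - \frac{1}{3} \approx -0.33333$)
$z{\left(x,l \right)} = l x$
$q{\left(K,t \right)} = -2$ ($q{\left(K,t \right)} = -4 + 2 = -2$)
$\left(q{\left(-9,P{\left(-2,-4 \right)} \right)} - 119\right)^{2} = \left(-2 - 119\right)^{2} = \left(-121\right)^{2} = 14641$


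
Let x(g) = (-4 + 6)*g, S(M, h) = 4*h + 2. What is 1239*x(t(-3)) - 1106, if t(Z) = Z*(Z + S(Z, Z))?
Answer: 95536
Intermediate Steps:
S(M, h) = 2 + 4*h
t(Z) = Z*(2 + 5*Z) (t(Z) = Z*(Z + (2 + 4*Z)) = Z*(2 + 5*Z))
x(g) = 2*g
1239*x(t(-3)) - 1106 = 1239*(2*(-3*(2 + 5*(-3)))) - 1106 = 1239*(2*(-3*(2 - 15))) - 1106 = 1239*(2*(-3*(-13))) - 1106 = 1239*(2*39) - 1106 = 1239*78 - 1106 = 96642 - 1106 = 95536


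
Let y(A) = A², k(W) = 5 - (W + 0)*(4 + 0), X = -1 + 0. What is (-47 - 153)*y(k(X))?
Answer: -16200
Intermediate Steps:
X = -1
k(W) = 5 - 4*W (k(W) = 5 - W*4 = 5 - 4*W)
(-47 - 153)*y(k(X)) = (-47 - 153)*(5 - 4*(-1))² = -200*(5 + 4)² = -200*9² = -200*81 = -16200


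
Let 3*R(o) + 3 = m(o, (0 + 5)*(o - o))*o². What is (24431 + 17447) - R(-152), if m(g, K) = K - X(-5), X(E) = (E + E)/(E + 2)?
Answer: 607951/9 ≈ 67550.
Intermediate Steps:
X(E) = 2*E/(2 + E) (X(E) = (2*E)/(2 + E) = 2*E/(2 + E))
m(g, K) = -10/3 + K (m(g, K) = K - 2*(-5)/(2 - 5) = K - 2*(-5)/(-3) = K - 2*(-5)*(-1)/3 = K - 1*10/3 = K - 10/3 = -10/3 + K)
R(o) = -1 - 10*o²/9 (R(o) = -1 + ((-10/3 + (0 + 5)*(o - o))*o²)/3 = -1 + ((-10/3 + 5*0)*o²)/3 = -1 + ((-10/3 + 0)*o²)/3 = -1 + (-10*o²/3)/3 = -1 - 10*o²/9)
(24431 + 17447) - R(-152) = (24431 + 17447) - (-1 - 10/9*(-152)²) = 41878 - (-1 - 10/9*23104) = 41878 - (-1 - 231040/9) = 41878 - 1*(-231049/9) = 41878 + 231049/9 = 607951/9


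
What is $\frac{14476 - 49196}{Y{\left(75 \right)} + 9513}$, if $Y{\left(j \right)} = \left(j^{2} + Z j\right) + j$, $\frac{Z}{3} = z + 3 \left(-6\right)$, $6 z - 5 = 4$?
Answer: $- \frac{69440}{23001} \approx -3.019$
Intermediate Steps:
$z = \frac{3}{2}$ ($z = \frac{5}{6} + \frac{1}{6} \cdot 4 = \frac{5}{6} + \frac{2}{3} = \frac{3}{2} \approx 1.5$)
$Z = - \frac{99}{2}$ ($Z = 3 \left(\frac{3}{2} + 3 \left(-6\right)\right) = 3 \left(\frac{3}{2} - 18\right) = 3 \left(- \frac{33}{2}\right) = - \frac{99}{2} \approx -49.5$)
$Y{\left(j \right)} = j^{2} - \frac{97 j}{2}$ ($Y{\left(j \right)} = \left(j^{2} - \frac{99 j}{2}\right) + j = j^{2} - \frac{97 j}{2}$)
$\frac{14476 - 49196}{Y{\left(75 \right)} + 9513} = \frac{14476 - 49196}{\frac{1}{2} \cdot 75 \left(-97 + 2 \cdot 75\right) + 9513} = - \frac{34720}{\frac{1}{2} \cdot 75 \left(-97 + 150\right) + 9513} = - \frac{34720}{\frac{1}{2} \cdot 75 \cdot 53 + 9513} = - \frac{34720}{\frac{3975}{2} + 9513} = - \frac{34720}{\frac{23001}{2}} = \left(-34720\right) \frac{2}{23001} = - \frac{69440}{23001}$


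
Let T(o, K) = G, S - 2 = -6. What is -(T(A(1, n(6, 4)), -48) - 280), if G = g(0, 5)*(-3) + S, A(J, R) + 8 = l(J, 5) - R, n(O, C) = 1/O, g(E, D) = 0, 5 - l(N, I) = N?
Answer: 284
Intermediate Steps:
l(N, I) = 5 - N
A(J, R) = -3 - J - R (A(J, R) = -8 + ((5 - J) - R) = -8 + (5 - J - R) = -3 - J - R)
S = -4 (S = 2 - 6 = -4)
G = -4 (G = 0*(-3) - 4 = 0 - 4 = -4)
T(o, K) = -4
-(T(A(1, n(6, 4)), -48) - 280) = -(-4 - 280) = -1*(-284) = 284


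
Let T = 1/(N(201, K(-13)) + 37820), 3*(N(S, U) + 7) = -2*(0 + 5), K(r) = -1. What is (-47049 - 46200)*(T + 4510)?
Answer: -47702905382457/113429 ≈ -4.2055e+8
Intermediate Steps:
N(S, U) = -31/3 (N(S, U) = -7 + (-2*(0 + 5))/3 = -7 + (-2*5)/3 = -7 + (1/3)*(-10) = -7 - 10/3 = -31/3)
T = 3/113429 (T = 1/(-31/3 + 37820) = 1/(113429/3) = 3/113429 ≈ 2.6448e-5)
(-47049 - 46200)*(T + 4510) = (-47049 - 46200)*(3/113429 + 4510) = -93249*511564793/113429 = -47702905382457/113429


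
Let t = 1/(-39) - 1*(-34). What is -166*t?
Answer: -219950/39 ≈ -5639.7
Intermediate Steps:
t = 1325/39 (t = -1/39 + 34 = 1325/39 ≈ 33.974)
-166*t = -166*1325/39 = -219950/39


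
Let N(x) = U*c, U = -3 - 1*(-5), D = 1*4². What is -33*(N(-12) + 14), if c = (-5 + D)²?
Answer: -8448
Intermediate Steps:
D = 16 (D = 1*16 = 16)
U = 2 (U = -3 + 5 = 2)
c = 121 (c = (-5 + 16)² = 11² = 121)
N(x) = 242 (N(x) = 2*121 = 242)
-33*(N(-12) + 14) = -33*(242 + 14) = -33*256 = -8448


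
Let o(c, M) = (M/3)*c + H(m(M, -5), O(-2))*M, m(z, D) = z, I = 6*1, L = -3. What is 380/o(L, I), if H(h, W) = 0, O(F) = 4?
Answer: -190/3 ≈ -63.333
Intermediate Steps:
I = 6
o(c, M) = M*c/3 (o(c, M) = (M/3)*c + 0*M = (M*(⅓))*c + 0 = (M/3)*c + 0 = M*c/3 + 0 = M*c/3)
380/o(L, I) = 380/((⅓)*6*(-3)) = 380/(-6) = -⅙*380 = -190/3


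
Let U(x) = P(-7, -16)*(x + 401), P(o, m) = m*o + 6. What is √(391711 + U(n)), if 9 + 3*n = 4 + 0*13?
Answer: √3949491/3 ≈ 662.44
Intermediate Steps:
P(o, m) = 6 + m*o
n = -5/3 (n = -3 + (4 + 0*13)/3 = -3 + (4 + 0)/3 = -3 + (⅓)*4 = -3 + 4/3 = -5/3 ≈ -1.6667)
U(x) = 47318 + 118*x (U(x) = (6 - 16*(-7))*(x + 401) = (6 + 112)*(401 + x) = 118*(401 + x) = 47318 + 118*x)
√(391711 + U(n)) = √(391711 + (47318 + 118*(-5/3))) = √(391711 + (47318 - 590/3)) = √(391711 + 141364/3) = √(1316497/3) = √3949491/3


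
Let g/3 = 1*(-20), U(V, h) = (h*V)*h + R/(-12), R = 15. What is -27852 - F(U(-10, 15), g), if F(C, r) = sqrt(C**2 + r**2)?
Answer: -27852 - 5*sqrt(3245905)/4 ≈ -30104.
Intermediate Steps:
U(V, h) = -5/4 + V*h**2 (U(V, h) = (h*V)*h + 15/(-12) = (V*h)*h + 15*(-1/12) = V*h**2 - 5/4 = -5/4 + V*h**2)
g = -60 (g = 3*(1*(-20)) = 3*(-20) = -60)
-27852 - F(U(-10, 15), g) = -27852 - sqrt((-5/4 - 10*15**2)**2 + (-60)**2) = -27852 - sqrt((-5/4 - 10*225)**2 + 3600) = -27852 - sqrt((-5/4 - 2250)**2 + 3600) = -27852 - sqrt((-9005/4)**2 + 3600) = -27852 - sqrt(81090025/16 + 3600) = -27852 - sqrt(81147625/16) = -27852 - 5*sqrt(3245905)/4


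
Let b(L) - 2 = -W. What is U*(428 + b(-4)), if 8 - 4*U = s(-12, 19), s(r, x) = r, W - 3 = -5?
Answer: 2160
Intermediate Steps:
W = -2 (W = 3 - 5 = -2)
U = 5 (U = 2 - ¼*(-12) = 2 + 3 = 5)
b(L) = 4 (b(L) = 2 - 1*(-2) = 2 + 2 = 4)
U*(428 + b(-4)) = 5*(428 + 4) = 5*432 = 2160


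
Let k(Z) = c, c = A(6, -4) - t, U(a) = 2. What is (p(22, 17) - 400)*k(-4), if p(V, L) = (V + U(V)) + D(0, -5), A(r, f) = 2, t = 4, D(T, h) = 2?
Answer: 748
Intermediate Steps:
p(V, L) = 4 + V (p(V, L) = (V + 2) + 2 = (2 + V) + 2 = 4 + V)
c = -2 (c = 2 - 1*4 = 2 - 4 = -2)
k(Z) = -2
(p(22, 17) - 400)*k(-4) = ((4 + 22) - 400)*(-2) = (26 - 400)*(-2) = -374*(-2) = 748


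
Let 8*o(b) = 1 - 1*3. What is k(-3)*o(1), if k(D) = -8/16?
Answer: ⅛ ≈ 0.12500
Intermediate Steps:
o(b) = -¼ (o(b) = (1 - 1*3)/8 = (1 - 3)/8 = (⅛)*(-2) = -¼)
k(D) = -½ (k(D) = -8*1/16 = -½)
k(-3)*o(1) = -½*(-¼) = ⅛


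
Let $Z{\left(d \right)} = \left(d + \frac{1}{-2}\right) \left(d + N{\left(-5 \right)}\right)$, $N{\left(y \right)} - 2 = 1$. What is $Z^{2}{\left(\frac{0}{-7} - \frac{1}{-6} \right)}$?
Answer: $\frac{361}{324} \approx 1.1142$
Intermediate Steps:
$N{\left(y \right)} = 3$ ($N{\left(y \right)} = 2 + 1 = 3$)
$Z{\left(d \right)} = \left(3 + d\right) \left(- \frac{1}{2} + d\right)$ ($Z{\left(d \right)} = \left(d + \frac{1}{-2}\right) \left(d + 3\right) = \left(d - \frac{1}{2}\right) \left(3 + d\right) = \left(- \frac{1}{2} + d\right) \left(3 + d\right) = \left(3 + d\right) \left(- \frac{1}{2} + d\right)$)
$Z^{2}{\left(\frac{0}{-7} - \frac{1}{-6} \right)} = \left(- \frac{3}{2} + \left(\frac{0}{-7} - \frac{1}{-6}\right)^{2} + \frac{5 \left(\frac{0}{-7} - \frac{1}{-6}\right)}{2}\right)^{2} = \left(- \frac{3}{2} + \left(0 \left(- \frac{1}{7}\right) - - \frac{1}{6}\right)^{2} + \frac{5 \left(0 \left(- \frac{1}{7}\right) - - \frac{1}{6}\right)}{2}\right)^{2} = \left(- \frac{3}{2} + \left(0 + \frac{1}{6}\right)^{2} + \frac{5 \left(0 + \frac{1}{6}\right)}{2}\right)^{2} = \left(- \frac{3}{2} + \left(\frac{1}{6}\right)^{2} + \frac{5}{2} \cdot \frac{1}{6}\right)^{2} = \left(- \frac{3}{2} + \frac{1}{36} + \frac{5}{12}\right)^{2} = \left(- \frac{19}{18}\right)^{2} = \frac{361}{324}$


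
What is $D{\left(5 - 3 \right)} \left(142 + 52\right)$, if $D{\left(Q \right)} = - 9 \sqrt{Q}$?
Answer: $- 1746 \sqrt{2} \approx -2469.2$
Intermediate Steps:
$D{\left(5 - 3 \right)} \left(142 + 52\right) = - 9 \sqrt{5 - 3} \left(142 + 52\right) = - 9 \sqrt{2} \cdot 194 = - 1746 \sqrt{2}$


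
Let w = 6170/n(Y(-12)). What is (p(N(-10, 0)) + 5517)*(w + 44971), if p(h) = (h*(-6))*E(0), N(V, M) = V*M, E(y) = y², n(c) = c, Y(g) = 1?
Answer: 282144897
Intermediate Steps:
N(V, M) = M*V
p(h) = 0 (p(h) = (h*(-6))*0² = -6*h*0 = 0)
w = 6170 (w = 6170/1 = 6170*1 = 6170)
(p(N(-10, 0)) + 5517)*(w + 44971) = (0 + 5517)*(6170 + 44971) = 5517*51141 = 282144897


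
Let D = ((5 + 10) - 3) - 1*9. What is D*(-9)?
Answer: -27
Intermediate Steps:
D = 3 (D = (15 - 3) - 9 = 12 - 9 = 3)
D*(-9) = 3*(-9) = -27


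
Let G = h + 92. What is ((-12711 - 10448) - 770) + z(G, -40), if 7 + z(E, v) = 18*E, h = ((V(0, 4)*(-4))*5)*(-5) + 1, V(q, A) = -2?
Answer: -25862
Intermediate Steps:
h = -199 (h = (-2*(-4)*5)*(-5) + 1 = (8*5)*(-5) + 1 = 40*(-5) + 1 = -200 + 1 = -199)
G = -107 (G = -199 + 92 = -107)
z(E, v) = -7 + 18*E
((-12711 - 10448) - 770) + z(G, -40) = ((-12711 - 10448) - 770) + (-7 + 18*(-107)) = (-23159 - 770) + (-7 - 1926) = -23929 - 1933 = -25862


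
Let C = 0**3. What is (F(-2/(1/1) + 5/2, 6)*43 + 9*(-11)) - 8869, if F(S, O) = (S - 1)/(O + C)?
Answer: -107659/12 ≈ -8971.6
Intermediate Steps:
C = 0
F(S, O) = (-1 + S)/O (F(S, O) = (S - 1)/(O + 0) = (-1 + S)/O)
(F(-2/(1/1) + 5/2, 6)*43 + 9*(-11)) - 8869 = (((-1 + (-2/(1/1) + 5/2))/6)*43 + 9*(-11)) - 8869 = (((-1 + (-2/1 + 5*(1/2)))/6)*43 - 99) - 8869 = (((-1 + (-2*1 + 5/2))/6)*43 - 99) - 8869 = (((-1 + (-2 + 5/2))/6)*43 - 99) - 8869 = (((-1 + 1/2)/6)*43 - 99) - 8869 = (((1/6)*(-1/2))*43 - 99) - 8869 = (-1/12*43 - 99) - 8869 = (-43/12 - 99) - 8869 = -1231/12 - 8869 = -107659/12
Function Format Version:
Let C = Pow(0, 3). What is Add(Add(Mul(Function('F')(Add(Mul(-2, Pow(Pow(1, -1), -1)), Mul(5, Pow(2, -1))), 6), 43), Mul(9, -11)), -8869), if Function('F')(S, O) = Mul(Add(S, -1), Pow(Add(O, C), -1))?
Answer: Rational(-107659, 12) ≈ -8971.6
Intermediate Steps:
C = 0
Function('F')(S, O) = Mul(Pow(O, -1), Add(-1, S)) (Function('F')(S, O) = Mul(Add(S, -1), Pow(Add(O, 0), -1)) = Mul(Add(-1, S), Pow(O, -1)) = Mul(Pow(O, -1), Add(-1, S)))
Add(Add(Mul(Function('F')(Add(Mul(-2, Pow(Pow(1, -1), -1)), Mul(5, Pow(2, -1))), 6), 43), Mul(9, -11)), -8869) = Add(Add(Mul(Mul(Pow(6, -1), Add(-1, Add(Mul(-2, Pow(Pow(1, -1), -1)), Mul(5, Pow(2, -1))))), 43), Mul(9, -11)), -8869) = Add(Add(Mul(Mul(Rational(1, 6), Add(-1, Add(Mul(-2, Pow(1, -1)), Mul(5, Rational(1, 2))))), 43), -99), -8869) = Add(Add(Mul(Mul(Rational(1, 6), Add(-1, Add(Mul(-2, 1), Rational(5, 2)))), 43), -99), -8869) = Add(Add(Mul(Mul(Rational(1, 6), Add(-1, Add(-2, Rational(5, 2)))), 43), -99), -8869) = Add(Add(Mul(Mul(Rational(1, 6), Add(-1, Rational(1, 2))), 43), -99), -8869) = Add(Add(Mul(Mul(Rational(1, 6), Rational(-1, 2)), 43), -99), -8869) = Add(Add(Mul(Rational(-1, 12), 43), -99), -8869) = Add(Add(Rational(-43, 12), -99), -8869) = Add(Rational(-1231, 12), -8869) = Rational(-107659, 12)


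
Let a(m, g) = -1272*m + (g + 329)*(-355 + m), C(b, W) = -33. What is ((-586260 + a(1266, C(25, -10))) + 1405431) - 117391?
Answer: -638916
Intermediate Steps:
a(m, g) = -1272*m + (-355 + m)*(329 + g) (a(m, g) = -1272*m + (329 + g)*(-355 + m) = -1272*m + (-355 + m)*(329 + g))
((-586260 + a(1266, C(25, -10))) + 1405431) - 117391 = ((-586260 + (-116795 - 943*1266 - 355*(-33) - 33*1266)) + 1405431) - 117391 = ((-586260 + (-116795 - 1193838 + 11715 - 41778)) + 1405431) - 117391 = ((-586260 - 1340696) + 1405431) - 117391 = (-1926956 + 1405431) - 117391 = -521525 - 117391 = -638916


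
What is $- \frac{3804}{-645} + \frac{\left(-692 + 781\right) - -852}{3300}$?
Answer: $\frac{877343}{141900} \approx 6.1828$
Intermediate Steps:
$- \frac{3804}{-645} + \frac{\left(-692 + 781\right) - -852}{3300} = \left(-3804\right) \left(- \frac{1}{645}\right) + \left(89 + 852\right) \frac{1}{3300} = \frac{1268}{215} + 941 \cdot \frac{1}{3300} = \frac{1268}{215} + \frac{941}{3300} = \frac{877343}{141900}$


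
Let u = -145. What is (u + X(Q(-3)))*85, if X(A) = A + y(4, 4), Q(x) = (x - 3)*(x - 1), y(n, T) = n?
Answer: -9945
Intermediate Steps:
Q(x) = (-1 + x)*(-3 + x) (Q(x) = (-3 + x)*(-1 + x) = (-1 + x)*(-3 + x))
X(A) = 4 + A (X(A) = A + 4 = 4 + A)
(u + X(Q(-3)))*85 = (-145 + (4 + (3 + (-3)² - 4*(-3))))*85 = (-145 + (4 + (3 + 9 + 12)))*85 = (-145 + (4 + 24))*85 = (-145 + 28)*85 = -117*85 = -9945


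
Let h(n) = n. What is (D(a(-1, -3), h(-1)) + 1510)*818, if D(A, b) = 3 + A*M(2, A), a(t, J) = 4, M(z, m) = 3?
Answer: 1247450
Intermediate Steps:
D(A, b) = 3 + 3*A (D(A, b) = 3 + A*3 = 3 + 3*A)
(D(a(-1, -3), h(-1)) + 1510)*818 = ((3 + 3*4) + 1510)*818 = ((3 + 12) + 1510)*818 = (15 + 1510)*818 = 1525*818 = 1247450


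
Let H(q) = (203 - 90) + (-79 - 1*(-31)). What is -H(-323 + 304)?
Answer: -65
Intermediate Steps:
H(q) = 65 (H(q) = 113 + (-79 + 31) = 113 - 48 = 65)
-H(-323 + 304) = -1*65 = -65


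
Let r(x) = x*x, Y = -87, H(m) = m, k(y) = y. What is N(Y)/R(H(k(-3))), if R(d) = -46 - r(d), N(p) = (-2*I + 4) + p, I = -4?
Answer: 15/11 ≈ 1.3636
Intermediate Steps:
r(x) = x²
N(p) = 12 + p (N(p) = (-2*(-4) + 4) + p = (8 + 4) + p = 12 + p)
R(d) = -46 - d²
N(Y)/R(H(k(-3))) = (12 - 87)/(-46 - 1*(-3)²) = -75/(-46 - 1*9) = -75/(-46 - 9) = -75/(-55) = -75*(-1/55) = 15/11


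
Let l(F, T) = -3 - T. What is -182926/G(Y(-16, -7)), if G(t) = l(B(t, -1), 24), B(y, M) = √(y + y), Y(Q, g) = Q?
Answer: 182926/27 ≈ 6775.0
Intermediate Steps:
B(y, M) = √2*√y (B(y, M) = √(2*y) = √2*√y)
G(t) = -27 (G(t) = -3 - 1*24 = -3 - 24 = -27)
-182926/G(Y(-16, -7)) = -182926/(-27) = -182926*(-1/27) = 182926/27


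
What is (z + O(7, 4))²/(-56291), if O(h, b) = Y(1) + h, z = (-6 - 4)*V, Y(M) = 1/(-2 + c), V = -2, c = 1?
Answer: -676/56291 ≈ -0.012009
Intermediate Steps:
Y(M) = -1 (Y(M) = 1/(-2 + 1) = 1/(-1) = -1)
z = 20 (z = (-6 - 4)*(-2) = -10*(-2) = 20)
O(h, b) = -1 + h
(z + O(7, 4))²/(-56291) = (20 + (-1 + 7))²/(-56291) = (20 + 6)²*(-1/56291) = 26²*(-1/56291) = 676*(-1/56291) = -676/56291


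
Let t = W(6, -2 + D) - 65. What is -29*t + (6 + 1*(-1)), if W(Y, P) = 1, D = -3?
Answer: 1861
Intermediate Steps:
t = -64 (t = 1 - 65 = -64)
-29*t + (6 + 1*(-1)) = -29*(-64) + (6 + 1*(-1)) = 1856 + (6 - 1) = 1856 + 5 = 1861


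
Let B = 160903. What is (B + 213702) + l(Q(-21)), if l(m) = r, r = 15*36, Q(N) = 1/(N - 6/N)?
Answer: 375145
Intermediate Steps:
r = 540
l(m) = 540
(B + 213702) + l(Q(-21)) = (160903 + 213702) + 540 = 374605 + 540 = 375145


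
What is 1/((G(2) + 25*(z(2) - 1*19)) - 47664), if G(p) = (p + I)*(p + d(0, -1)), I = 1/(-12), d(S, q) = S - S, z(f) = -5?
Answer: -6/289561 ≈ -2.0721e-5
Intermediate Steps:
d(S, q) = 0
I = -1/12 ≈ -0.083333
G(p) = p*(-1/12 + p) (G(p) = (p - 1/12)*(p + 0) = (-1/12 + p)*p = p*(-1/12 + p))
1/((G(2) + 25*(z(2) - 1*19)) - 47664) = 1/((2*(-1/12 + 2) + 25*(-5 - 1*19)) - 47664) = 1/((2*(23/12) + 25*(-5 - 19)) - 47664) = 1/((23/6 + 25*(-24)) - 47664) = 1/((23/6 - 600) - 47664) = 1/(-3577/6 - 47664) = 1/(-289561/6) = -6/289561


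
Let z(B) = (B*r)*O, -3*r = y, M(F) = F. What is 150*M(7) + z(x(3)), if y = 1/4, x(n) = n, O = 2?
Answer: 2099/2 ≈ 1049.5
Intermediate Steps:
y = 1/4 ≈ 0.25000
r = -1/12 (r = -1/3*1/4 = -1/12 ≈ -0.083333)
z(B) = -B/6 (z(B) = (B*(-1/12))*2 = -B/12*2 = -B/6)
150*M(7) + z(x(3)) = 150*7 - 1/6*3 = 1050 - 1/2 = 2099/2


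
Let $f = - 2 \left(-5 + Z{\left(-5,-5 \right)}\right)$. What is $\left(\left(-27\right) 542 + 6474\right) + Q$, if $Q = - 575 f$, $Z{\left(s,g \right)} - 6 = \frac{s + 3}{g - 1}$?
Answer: $- \frac{19880}{3} \approx -6626.7$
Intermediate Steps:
$Z{\left(s,g \right)} = 6 + \frac{3 + s}{-1 + g}$ ($Z{\left(s,g \right)} = 6 + \frac{s + 3}{g - 1} = 6 + \frac{3 + s}{-1 + g}$)
$f = - \frac{8}{3}$ ($f = - 2 \left(-5 + \frac{-3 - 5 + 6 \left(-5\right)}{-1 - 5}\right) = - 2 \left(-5 + \frac{-3 - 5 - 30}{-6}\right) = - 2 \left(-5 - - \frac{19}{3}\right) = - 2 \left(-5 + \frac{19}{3}\right) = \left(-2\right) \frac{4}{3} = - \frac{8}{3} \approx -2.6667$)
$Q = \frac{4600}{3}$ ($Q = \left(-575\right) \left(- \frac{8}{3}\right) = \frac{4600}{3} \approx 1533.3$)
$\left(\left(-27\right) 542 + 6474\right) + Q = \left(\left(-27\right) 542 + 6474\right) + \frac{4600}{3} = \left(-14634 + 6474\right) + \frac{4600}{3} = -8160 + \frac{4600}{3} = - \frac{19880}{3}$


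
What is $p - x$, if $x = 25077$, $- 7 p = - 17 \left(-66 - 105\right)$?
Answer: $- \frac{178446}{7} \approx -25492.0$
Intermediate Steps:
$p = - \frac{2907}{7}$ ($p = - \frac{\left(-17\right) \left(-66 - 105\right)}{7} = - \frac{\left(-17\right) \left(-171\right)}{7} = \left(- \frac{1}{7}\right) 2907 = - \frac{2907}{7} \approx -415.29$)
$p - x = - \frac{2907}{7} - 25077 = - \frac{178446}{7}$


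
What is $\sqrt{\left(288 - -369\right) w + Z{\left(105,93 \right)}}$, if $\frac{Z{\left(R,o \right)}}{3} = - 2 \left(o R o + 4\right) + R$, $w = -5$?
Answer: $2 i \sqrt{1362966} \approx 2334.9 i$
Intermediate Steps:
$Z{\left(R,o \right)} = -24 + 3 R - 6 R o^{2}$ ($Z{\left(R,o \right)} = 3 \left(- 2 \left(o R o + 4\right) + R\right) = 3 \left(- 2 \left(R o o + 4\right) + R\right) = 3 \left(- 2 \left(R o^{2} + 4\right) + R\right) = 3 \left(- 2 \left(4 + R o^{2}\right) + R\right) = 3 \left(\left(-8 - 2 R o^{2}\right) + R\right) = 3 \left(-8 + R - 2 R o^{2}\right) = -24 + 3 R - 6 R o^{2}$)
$\sqrt{\left(288 - -369\right) w + Z{\left(105,93 \right)}} = \sqrt{\left(288 - -369\right) \left(-5\right) - \left(-291 + 5448870\right)} = \sqrt{\left(288 + 369\right) \left(-5\right) - \left(-291 + 5448870\right)} = \sqrt{657 \left(-5\right) - 5448579} = \sqrt{-3285 - 5448579} = \sqrt{-5451864} = 2 i \sqrt{1362966}$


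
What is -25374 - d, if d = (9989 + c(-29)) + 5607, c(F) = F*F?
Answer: -41811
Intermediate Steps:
c(F) = F**2
d = 16437 (d = (9989 + (-29)**2) + 5607 = (9989 + 841) + 5607 = 10830 + 5607 = 16437)
-25374 - d = -25374 - 1*16437 = -25374 - 16437 = -41811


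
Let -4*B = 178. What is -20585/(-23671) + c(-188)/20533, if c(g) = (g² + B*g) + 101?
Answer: 1459721986/486036643 ≈ 3.0033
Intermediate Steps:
B = -89/2 (B = -¼*178 = -89/2 ≈ -44.500)
c(g) = 101 + g² - 89*g/2 (c(g) = (g² - 89*g/2) + 101 = 101 + g² - 89*g/2)
-20585/(-23671) + c(-188)/20533 = -20585/(-23671) + (101 + (-188)² - 89/2*(-188))/20533 = -20585*(-1/23671) + (101 + 35344 + 8366)*(1/20533) = 20585/23671 + 43811*(1/20533) = 20585/23671 + 43811/20533 = 1459721986/486036643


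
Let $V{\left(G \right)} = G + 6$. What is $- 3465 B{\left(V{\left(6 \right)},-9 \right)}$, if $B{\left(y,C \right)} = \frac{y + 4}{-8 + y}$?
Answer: $-13860$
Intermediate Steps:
$V{\left(G \right)} = 6 + G$
$B{\left(y,C \right)} = \frac{4 + y}{-8 + y}$
$- 3465 B{\left(V{\left(6 \right)},-9 \right)} = - 3465 \frac{4 + \left(6 + 6\right)}{-8 + \left(6 + 6\right)} = - 3465 \frac{4 + 12}{-8 + 12} = - 3465 \cdot \frac{1}{4} \cdot 16 = \left(-3465\right) 4 = -13860$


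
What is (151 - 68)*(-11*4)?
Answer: -3652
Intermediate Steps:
(151 - 68)*(-11*4) = 83*(-44) = -3652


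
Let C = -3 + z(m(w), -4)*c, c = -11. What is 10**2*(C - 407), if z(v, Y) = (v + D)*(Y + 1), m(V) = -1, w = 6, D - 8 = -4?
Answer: -31100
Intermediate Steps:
D = 4 (D = 8 - 4 = 4)
z(v, Y) = (1 + Y)*(4 + v) (z(v, Y) = (v + 4)*(Y + 1) = (4 + v)*(1 + Y) = (1 + Y)*(4 + v))
C = 96 (C = -3 + (4 - 1 + 4*(-4) - 4*(-1))*(-11) = -3 + (4 - 1 - 16 + 4)*(-11) = -3 - 9*(-11) = -3 + 99 = 96)
10**2*(C - 407) = 10**2*(96 - 407) = 100*(-311) = -31100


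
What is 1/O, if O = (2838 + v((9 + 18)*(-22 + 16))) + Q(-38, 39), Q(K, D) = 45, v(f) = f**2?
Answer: 1/29127 ≈ 3.4332e-5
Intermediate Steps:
O = 29127 (O = (2838 + ((9 + 18)*(-22 + 16))**2) + 45 = (2838 + (27*(-6))**2) + 45 = (2838 + (-162)**2) + 45 = (2838 + 26244) + 45 = 29082 + 45 = 29127)
1/O = 1/29127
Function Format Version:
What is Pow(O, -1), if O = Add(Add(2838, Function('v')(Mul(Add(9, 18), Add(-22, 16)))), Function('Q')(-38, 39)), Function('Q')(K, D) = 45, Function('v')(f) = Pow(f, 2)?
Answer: Rational(1, 29127) ≈ 3.4332e-5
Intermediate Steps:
O = 29127 (O = Add(Add(2838, Pow(Mul(Add(9, 18), Add(-22, 16)), 2)), 45) = Add(Add(2838, Pow(Mul(27, -6), 2)), 45) = Add(Add(2838, Pow(-162, 2)), 45) = Add(Add(2838, 26244), 45) = Add(29082, 45) = 29127)
Pow(O, -1) = Pow(29127, -1) = Rational(1, 29127)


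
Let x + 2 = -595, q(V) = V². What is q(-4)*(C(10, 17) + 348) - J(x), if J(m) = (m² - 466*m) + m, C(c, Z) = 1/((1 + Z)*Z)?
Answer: -96152230/153 ≈ -6.2845e+5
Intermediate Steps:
x = -597 (x = -2 - 595 = -597)
C(c, Z) = 1/(Z*(1 + Z))
J(m) = m² - 465*m
q(-4)*(C(10, 17) + 348) - J(x) = (-4)²*(1/(17*(1 + 17)) + 348) - (-597)*(-465 - 597) = 16*((1/17)/18 + 348) - (-597)*(-1062) = 16*((1/17)*(1/18) + 348) - 1*634014 = 16*(1/306 + 348) - 634014 = 16*(106489/306) - 634014 = 851912/153 - 634014 = -96152230/153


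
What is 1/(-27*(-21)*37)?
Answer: 1/20979 ≈ 4.7667e-5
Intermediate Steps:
1/(-27*(-21)*37) = 1/(567*37) = 1/20979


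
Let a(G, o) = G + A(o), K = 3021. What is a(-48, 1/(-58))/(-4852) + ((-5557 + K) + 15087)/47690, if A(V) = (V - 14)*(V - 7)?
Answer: 98389718209/389201142160 ≈ 0.25280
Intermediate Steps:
A(V) = (-14 + V)*(-7 + V)
a(G, o) = 98 + G + o² - 21*o (a(G, o) = G + (98 + o² - 21*o) = 98 + G + o² - 21*o)
a(-48, 1/(-58))/(-4852) + ((-5557 + K) + 15087)/47690 = (98 - 48 + (1/(-58))² - 21/(-58))/(-4852) + ((-5557 + 3021) + 15087)/47690 = (98 - 48 + (-1/58)² - 21*(-1/58))*(-1/4852) + (-2536 + 15087)*(1/47690) = (98 - 48 + 1/3364 + 21/58)*(-1/4852) + 12551*(1/47690) = (169419/3364)*(-1/4852) + 12551/47690 = -169419/16322128 + 12551/47690 = 98389718209/389201142160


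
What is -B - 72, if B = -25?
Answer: -47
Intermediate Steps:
-B - 72 = -1*(-25) - 72 = 25 - 72 = -47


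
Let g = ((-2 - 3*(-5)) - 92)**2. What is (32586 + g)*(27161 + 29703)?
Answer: 2207858528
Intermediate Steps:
g = 6241 (g = ((-2 + 15) - 92)**2 = (13 - 92)**2 = (-79)**2 = 6241)
(32586 + g)*(27161 + 29703) = (32586 + 6241)*(27161 + 29703) = 38827*56864 = 2207858528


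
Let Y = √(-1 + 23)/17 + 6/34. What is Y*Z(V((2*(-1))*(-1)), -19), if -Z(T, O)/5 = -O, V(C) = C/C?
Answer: -285/17 - 95*√22/17 ≈ -42.976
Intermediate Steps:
V(C) = 1
Z(T, O) = 5*O (Z(T, O) = -(-5)*O = 5*O)
Y = 3/17 + √22/17 (Y = √22*(1/17) + 6*(1/34) = √22/17 + 3/17 = 3/17 + √22/17 ≈ 0.45238)
Y*Z(V((2*(-1))*(-1)), -19) = (3/17 + √22/17)*(5*(-19)) = (3/17 + √22/17)*(-95) = -285/17 - 95*√22/17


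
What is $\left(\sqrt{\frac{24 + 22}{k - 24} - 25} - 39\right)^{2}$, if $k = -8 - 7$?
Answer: $\frac{\left(1521 - i \sqrt{39819}\right)^{2}}{1521} \approx 1494.8 - 399.09 i$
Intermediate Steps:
$k = -15$
$\left(\sqrt{\frac{24 + 22}{k - 24} - 25} - 39\right)^{2} = \left(\sqrt{\frac{24 + 22}{-15 - 24} - 25} - 39\right)^{2} = \left(\sqrt{\frac{46}{-39} - 25} - 39\right)^{2} = \left(\sqrt{46 \left(- \frac{1}{39}\right) - 25} - 39\right)^{2} = \left(\sqrt{- \frac{46}{39} - 25} - 39\right)^{2} = \left(\sqrt{- \frac{1021}{39}} - 39\right)^{2} = \left(\frac{i \sqrt{39819}}{39} - 39\right)^{2} = \left(-39 + \frac{i \sqrt{39819}}{39}\right)^{2}$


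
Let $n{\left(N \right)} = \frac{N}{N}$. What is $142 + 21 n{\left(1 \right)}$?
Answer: $163$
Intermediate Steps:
$n{\left(N \right)} = 1$
$142 + 21 n{\left(1 \right)} = 142 + 21 \cdot 1 = 142 + 21 = 163$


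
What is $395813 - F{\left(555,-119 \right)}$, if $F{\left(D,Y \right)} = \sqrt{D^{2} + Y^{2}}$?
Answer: $395813 - \sqrt{322186} \approx 3.9525 \cdot 10^{5}$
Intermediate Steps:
$395813 - F{\left(555,-119 \right)} = 395813 - \sqrt{555^{2} + \left(-119\right)^{2}} = 395813 - \sqrt{308025 + 14161} = 395813 - \sqrt{322186}$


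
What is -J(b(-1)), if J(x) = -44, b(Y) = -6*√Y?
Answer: 44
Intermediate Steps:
-J(b(-1)) = -1*(-44) = 44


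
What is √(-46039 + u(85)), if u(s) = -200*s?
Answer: I*√63039 ≈ 251.08*I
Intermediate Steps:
√(-46039 + u(85)) = √(-46039 - 200*85) = √(-46039 - 17000) = √(-63039) = I*√63039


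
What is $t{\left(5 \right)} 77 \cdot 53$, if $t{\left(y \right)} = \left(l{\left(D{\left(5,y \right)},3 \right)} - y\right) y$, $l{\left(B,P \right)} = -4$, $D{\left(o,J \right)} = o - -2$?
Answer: $-183645$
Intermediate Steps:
$D{\left(o,J \right)} = 2 + o$ ($D{\left(o,J \right)} = o + 2 = 2 + o$)
$t{\left(y \right)} = y \left(-4 - y\right)$ ($t{\left(y \right)} = \left(-4 - y\right) y = y \left(-4 - y\right)$)
$t{\left(5 \right)} 77 \cdot 53 = \left(-1\right) 5 \left(4 + 5\right) 77 \cdot 53 = \left(-1\right) 5 \cdot 9 \cdot 77 \cdot 53 = \left(-45\right) 77 \cdot 53 = \left(-3465\right) 53 = -183645$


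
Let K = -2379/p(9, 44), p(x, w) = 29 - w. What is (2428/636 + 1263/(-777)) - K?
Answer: -32205163/205905 ≈ -156.41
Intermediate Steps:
K = 793/5 (K = -2379/(29 - 1*44) = -2379/(29 - 44) = -2379/(-15) = -2379*(-1/15) = 793/5 ≈ 158.60)
(2428/636 + 1263/(-777)) - K = (2428/636 + 1263/(-777)) - 1*793/5 = (2428*(1/636) + 1263*(-1/777)) - 793/5 = (607/159 - 421/259) - 793/5 = 90274/41181 - 793/5 = -32205163/205905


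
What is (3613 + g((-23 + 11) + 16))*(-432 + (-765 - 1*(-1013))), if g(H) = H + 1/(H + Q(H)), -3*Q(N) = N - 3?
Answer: -7321360/11 ≈ -6.6558e+5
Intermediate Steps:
Q(N) = 1 - N/3 (Q(N) = -(N - 3)/3 = -(-3 + N)/3 = 1 - N/3)
g(H) = H + 1/(1 + 2*H/3) (g(H) = H + 1/(H + (1 - H/3)) = H + 1/(1 + 2*H/3))
(3613 + g((-23 + 11) + 16))*(-432 + (-765 - 1*(-1013))) = (3613 + (3 + 2*((-23 + 11) + 16)² + 3*((-23 + 11) + 16))/(3 + 2*((-23 + 11) + 16)))*(-432 + (-765 - 1*(-1013))) = (3613 + (3 + 2*(-12 + 16)² + 3*(-12 + 16))/(3 + 2*(-12 + 16)))*(-432 + (-765 + 1013)) = (3613 + (3 + 2*4² + 3*4)/(3 + 2*4))*(-432 + 248) = (3613 + (3 + 2*16 + 12)/(3 + 8))*(-184) = (3613 + (3 + 32 + 12)/11)*(-184) = (3613 + (1/11)*47)*(-184) = (3613 + 47/11)*(-184) = (39790/11)*(-184) = -7321360/11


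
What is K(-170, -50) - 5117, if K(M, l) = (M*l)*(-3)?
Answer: -30617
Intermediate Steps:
K(M, l) = -3*M*l
K(-170, -50) - 5117 = -3*(-170)*(-50) - 5117 = -25500 - 5117 = -30617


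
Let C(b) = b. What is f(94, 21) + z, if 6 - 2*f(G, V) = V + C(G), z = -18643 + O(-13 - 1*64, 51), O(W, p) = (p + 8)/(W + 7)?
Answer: -654442/35 ≈ -18698.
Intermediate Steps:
O(W, p) = (8 + p)/(7 + W)
z = -1305069/70 (z = -18643 + (8 + 51)/(7 + (-13 - 1*64)) = -18643 + 59/(7 + (-13 - 64)) = -18643 + 59/(7 - 77) = -18643 + 59/(-70) = -18643 - 1/70*59 = -18643 - 59/70 = -1305069/70 ≈ -18644.)
f(G, V) = 3 - G/2 - V/2 (f(G, V) = 3 - (V + G)/2 = 3 - (G + V)/2 = 3 + (-G/2 - V/2) = 3 - G/2 - V/2)
f(94, 21) + z = (3 - ½*94 - ½*21) - 1305069/70 = (3 - 47 - 21/2) - 1305069/70 = -109/2 - 1305069/70 = -654442/35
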